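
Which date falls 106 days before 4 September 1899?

21 May 1899

Count 106 days before September 4, 1899:
May 1899: 31 − 21 = 10 days remain.
Then June (30), July (31), August (31): 30 + 31 + 31 = 92 days.
September 1–4, 1899: 4 days.
Total: 10 + 92 + 4 = 106 days.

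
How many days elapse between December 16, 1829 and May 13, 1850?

7453

Day-of-year of December 16, 1829: 350.
Day-of-year of May 13, 1850: 133.
1829 has 365 days, so 365 − 350 = 15 days remain in 1829.
Full years 1830–1849: 15 common + 5 leap = 15×365 + 5×366 = 7305 days.
Total: 15 + 7305 + 133 = 7453 days.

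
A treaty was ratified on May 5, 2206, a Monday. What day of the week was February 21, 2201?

Count forward from the earlier date (February 21, 2201) to the later (May 5, 2206):
February 21, 2201 → February 21, 2202: 365 days.
February 21, 2202 → February 21, 2203: 365 days.
February 21, 2203 → February 21, 2204: 365 days.
February 21, 2204 → February 21, 2205: 366 days (2204 is a leap year).
February 21, 2205 → February 21, 2206: 365 days.
February 2206: 28 − 21 = 7 days remain (2206 is not a leap year, so February has 28 days).
Then March (31), April (30): 31 + 30 = 61 days.
May 1–5, 2206: 5 days.
Residual: 73 days.
Total: 1899 days.
1899 mod 7 = 2, so 2 days before Monday is Saturday.

Saturday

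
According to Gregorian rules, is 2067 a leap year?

2067 is not a leap year.

No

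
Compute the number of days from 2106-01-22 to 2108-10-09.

Day-of-year of January 22, 2106: 22.
Day-of-year of October 9, 2108: 283.
2106 has 365 days, so 365 − 22 = 343 days remain in 2106.
Full years: 2107: 365. Sum = 365.
Total: 343 + 365 + 283 = 991 days.

991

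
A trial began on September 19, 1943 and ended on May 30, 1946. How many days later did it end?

984

September 19, 1943 → September 19, 1944: 366 days (1944 is a leap year).
September 19, 1944 → September 19, 1945: 365 days.
September 1945: 30 − 19 = 11 days remain.
Then October (31), November (30), December (31), January (31), February 1946 (28), March (31), April (30): 31 + 30 + 31 + 31 + 28 + 31 + 30 = 212 days.
May 1–30, 1946: 30 days.
Residual: 253 days.
Total: 984 days.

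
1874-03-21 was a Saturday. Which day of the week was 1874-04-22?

Wednesday

March 1874: 31 − 21 = 10 days remain.
April 1–22, 1874: 22 days.
Total: 10 + 22 = 32 days.
32 mod 7 = 4, so 4 days after Saturday is Wednesday.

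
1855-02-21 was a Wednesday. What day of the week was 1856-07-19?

February 21, 1855 → February 21, 1856: 365 days.
February 1856: 29 − 21 = 8 days remain (1856 is a leap year, so February has 29 days).
Then March (31), April (30), May (31), June (30): 31 + 30 + 31 + 30 = 122 days.
July 1–19, 1856: 19 days.
Residual: 149 days.
Total: 514 days.
514 mod 7 = 3, so 3 days after Wednesday is Saturday.

Saturday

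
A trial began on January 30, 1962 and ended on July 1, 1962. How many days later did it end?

152

January 1962: 31 − 30 = 1 day remains.
Then February 1962 (28), March (31), April (30), May (31), June (30): 28 + 31 + 30 + 31 + 30 = 150 days.
July 1, 1962: 1 day.
Total: 1 + 150 + 1 = 152 days.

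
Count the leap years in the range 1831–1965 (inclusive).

Years divisible by 4: 1832, 1836, …, 1964 — 34 in all.
Of these, 1900 is divisible by 100 but not 400, so not leap.
Leap years: 34 − 1 = 33.

33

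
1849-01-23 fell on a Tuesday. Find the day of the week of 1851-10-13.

Day-of-year of January 23, 1849: 23.
Day-of-year of October 13, 1851: 286.
1849 has 365 days, so 365 − 23 = 342 days remain in 1849.
Full years: 1850: 365. Sum = 365.
Total: 342 + 365 + 286 = 993 days.
993 mod 7 = 6, so 6 days after Tuesday is Monday.

Monday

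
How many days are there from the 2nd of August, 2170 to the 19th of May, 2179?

3212

Day-of-year of August 2, 2170: 214.
Day-of-year of May 19, 2179: 139.
2170 has 365 days, so 365 − 214 = 151 days remain in 2170.
Full years 2171–2178: 6 common + 2 leap = 6×365 + 2×366 = 2922 days.
Total: 151 + 2922 + 139 = 3212 days.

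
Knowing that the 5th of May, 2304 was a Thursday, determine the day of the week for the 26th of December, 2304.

May 2304: 31 − 5 = 26 days remain.
Then June (30), July (31), August (31), September (30), October (31), November (30): 30 + 31 + 31 + 30 + 31 + 30 = 183 days.
December 1–26, 2304: 26 days.
Total: 26 + 183 + 26 = 235 days.
235 mod 7 = 4, so 4 days after Thursday is Monday.

Monday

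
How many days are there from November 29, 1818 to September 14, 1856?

Day-of-year of November 29, 1818: 333.
Day-of-year of September 14, 1856: 258.
1818 has 365 days, so 365 − 333 = 32 days remain in 1818.
Full years 1819–1855: 28 common + 9 leap = 28×365 + 9×366 = 13514 days.
Total: 32 + 13514 + 258 = 13804 days.

13804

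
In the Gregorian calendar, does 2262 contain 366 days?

No

2262 is not a leap year.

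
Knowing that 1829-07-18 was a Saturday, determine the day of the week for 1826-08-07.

Monday

Count forward from the earlier date (August 7, 1826) to the later (July 18, 1829):
August 7, 1826 → August 7, 1827: 365 days.
August 7, 1827 → August 7, 1828: 366 days (1828 is a leap year).
August 1828: 31 − 7 = 24 days remain.
Then 10 full months totalling 303 days.
July 1–18, 1829: 18 days.
Residual: 345 days.
Total: 1076 days.
1076 mod 7 = 5, so 5 days before Saturday is Monday.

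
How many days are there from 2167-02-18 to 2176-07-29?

3449

From February 18, 2167 to February 18, 2176: 9 years, of which 2 contain a Feb 29 — 7×365 + 2×366 = 3287 days.
February 2176: 29 − 18 = 11 days remain (2176 is a leap year, so February has 29 days).
Then March (31), April (30), May (31), June (30): 31 + 30 + 31 + 30 = 122 days.
July 1–29, 2176: 29 days.
Residual: 162 days.
Total: 3449 days.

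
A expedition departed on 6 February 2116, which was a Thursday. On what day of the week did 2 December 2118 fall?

February 6, 2116 → February 6, 2117: 366 days (2116 is a leap year).
February 6, 2117 → February 6, 2118: 365 days.
February 2118: 28 − 6 = 22 days remain (2118 is not a leap year, so February has 28 days).
Then 9 full months totalling 275 days.
December 1–2, 2118: 2 days.
Residual: 299 days.
Total: 1030 days.
1030 mod 7 = 1, so 1 day after Thursday is Friday.

Friday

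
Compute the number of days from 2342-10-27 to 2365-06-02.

8254

From October 27, 2342 to October 27, 2364: 22 years, of which 6 contain a Feb 29 — 16×365 + 6×366 = 8036 days.
October 2364: 31 − 27 = 4 days remain.
Then November (30), December (31), January (31), February 2365 (28), March (31), April (30), May (31): 30 + 31 + 31 + 28 + 31 + 30 + 31 = 212 days.
June 1–2, 2365: 2 days.
Residual: 218 days.
Total: 8254 days.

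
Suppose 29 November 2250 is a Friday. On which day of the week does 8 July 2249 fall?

Count forward from the earlier date (July 8, 2249) to the later (November 29, 2250):
July 2249: 31 − 8 = 23 days remain.
Then 15 full months totalling 457 days.
November 1–29, 2250: 29 days.
Total: 23 + 457 + 29 = 509 days.
509 mod 7 = 5, so 5 days before Friday is Sunday.

Sunday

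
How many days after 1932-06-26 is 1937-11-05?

1958

June 26, 1932 → June 26, 1933: 365 days.
June 26, 1933 → June 26, 1934: 365 days.
June 26, 1934 → June 26, 1935: 365 days.
June 26, 1935 → June 26, 1936: 366 days (1936 is a leap year).
June 26, 1936 → June 26, 1937: 365 days.
June 1937: 30 − 26 = 4 days remain.
Then July (31), August (31), September (30), October (31): 31 + 31 + 30 + 31 = 123 days.
November 1–5, 1937: 5 days.
Residual: 132 days.
Total: 1958 days.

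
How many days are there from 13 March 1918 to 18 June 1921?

March 13, 1918 → March 13, 1919: 365 days.
March 13, 1919 → March 13, 1920: 366 days (1920 is a leap year).
March 13, 1920 → March 13, 1921: 365 days.
March 1921: 31 − 13 = 18 days remain.
Then April (30), May (31): 30 + 31 = 61 days.
June 1–18, 1921: 18 days.
Residual: 97 days.
Total: 1193 days.

1193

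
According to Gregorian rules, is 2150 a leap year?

2150 is not a leap year.

No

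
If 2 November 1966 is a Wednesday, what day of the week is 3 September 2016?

Saturday

Day-of-year of November 2, 1966: 306.
Day-of-year of September 3, 2016: 247.
1966 has 365 days, so 365 − 306 = 59 days remain in 1966.
Full years 1967–2015: 37 common + 12 leap = 37×365 + 12×366 = 17897 days.
Total: 59 + 17897 + 247 = 18203 days.
18203 mod 7 = 3, so 3 days after Wednesday is Saturday.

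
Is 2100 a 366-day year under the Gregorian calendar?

2100 is not a leap year (divisible by 100 but not 400).

No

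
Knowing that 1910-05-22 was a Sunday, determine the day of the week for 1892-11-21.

Monday

Count forward from the earlier date (November 21, 1892) to the later (May 22, 1910):
Day-of-year of November 21, 1892: 326.
Day-of-year of May 22, 1910: 142.
1892 has 366 days, so 366 − 326 = 40 days remain in 1892.
Full years 1893–1909: 14 common + 3 leap = 14×365 + 3×366 = 6208 days.
Total: 40 + 6208 + 142 = 6390 days.
6390 mod 7 = 6, so 6 days before Sunday is Monday.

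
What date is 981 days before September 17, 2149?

January 10, 2147

Count 981 days before September 17, 2149:
January 10, 2147 → January 10, 2148: 365 days.
January 10, 2148 → January 10, 2149: 366 days (2148 is a leap year).
January 2149: 31 − 10 = 21 days remain.
Then February 2149 (28), March (31), April (30), May (31), June (30), July (31), August (31): 28 + 31 + 30 + 31 + 30 + 31 + 31 = 212 days.
September 1–17, 2149: 17 days.
Residual: 250 days.
Total: 981 days.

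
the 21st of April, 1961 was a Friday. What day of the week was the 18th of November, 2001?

Sunday

From April 21, 1961 to April 21, 2001: 40 years, of which 10 contain a Feb 29 — 30×365 + 10×366 = 14610 days.
(2000 is a leap year (divisible by 400).)
April 2001: 30 − 21 = 9 days remain.
Then May (31), June (30), July (31), August (31), September (30), October (31): 31 + 30 + 31 + 31 + 30 + 31 = 184 days.
November 1–18, 2001: 18 days.
Residual: 211 days.
Total: 14821 days.
14821 mod 7 = 2, so 2 days after Friday is Sunday.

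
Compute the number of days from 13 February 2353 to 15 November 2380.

From February 13, 2353 to February 13, 2380: 27 years, of which 6 contain a Feb 29 — 21×365 + 6×366 = 9861 days.
February 2380: 29 − 13 = 16 days remain (2380 is a leap year, so February has 29 days).
Then March (31), April (30), May (31), June (30), July (31), August (31), September (30), October (31): 31 + 30 + 31 + 30 + 31 + 31 + 30 + 31 = 245 days.
November 1–15, 2380: 15 days.
Residual: 276 days.
Total: 10137 days.

10137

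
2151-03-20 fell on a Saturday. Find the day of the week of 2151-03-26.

Friday

Within March 2151: 26 − 20 = 6 days.
6 mod 7 = 6, so 6 days after Saturday is Friday.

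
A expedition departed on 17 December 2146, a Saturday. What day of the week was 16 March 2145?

Count forward from the earlier date (March 16, 2145) to the later (December 17, 2146):
March 16, 2145 → March 16, 2146: 365 days.
March 2146: 31 − 16 = 15 days remain.
Then April (30), May (31), June (30), July (31), August (31), September (30), October (31), November (30): 30 + 31 + 30 + 31 + 31 + 30 + 31 + 30 = 244 days.
December 1–17, 2146: 17 days.
Residual: 276 days.
Total: 641 days.
641 mod 7 = 4, so 4 days before Saturday is Tuesday.

Tuesday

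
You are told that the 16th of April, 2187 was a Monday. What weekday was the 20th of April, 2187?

Within April 2187: 20 − 16 = 4 days.
4 mod 7 = 4, so 4 days after Monday is Friday.

Friday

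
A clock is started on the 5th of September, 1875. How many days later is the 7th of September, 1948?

26665

From September 5, 1875 to September 5, 1948: 73 years, of which 18 contain a Feb 29 — 55×365 + 18×366 = 26663 days.
(1900 is not a leap year (divisible by 100 but not 400).)
Within September 1948: 7 − 5 = 2 days.
Total: 26665 days.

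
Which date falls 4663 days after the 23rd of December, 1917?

the 29th of September, 1930

Count 4663 days after December 23, 1917:
Day-of-year of December 23, 1917: 357.
Day-of-year of September 29, 1930: 272.
1917 has 365 days, so 365 − 357 = 8 days remain in 1917.
Full years 1918–1929: 9 common + 3 leap = 9×365 + 3×366 = 4383 days.
Total: 8 + 4383 + 272 = 4663 days.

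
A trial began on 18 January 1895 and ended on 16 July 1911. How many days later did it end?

Day-of-year of January 18, 1895: 18.
Day-of-year of July 16, 1911: 197.
1895 has 365 days, so 365 − 18 = 347 days remain in 1895.
Full years 1896–1910: 12 common + 3 leap = 12×365 + 3×366 = 5478 days.
Total: 347 + 5478 + 197 = 6022 days.

6022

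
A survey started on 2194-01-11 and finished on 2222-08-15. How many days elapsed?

10442

From January 11, 2194 to January 11, 2222: 28 years, of which 6 contain a Feb 29 — 22×365 + 6×366 = 10226 days.
(2200 is not a leap year (divisible by 100 but not 400).)
January 2222: 31 − 11 = 20 days remain.
Then February 2222 (28), March (31), April (30), May (31), June (30), July (31): 28 + 31 + 30 + 31 + 30 + 31 = 181 days.
August 1–15, 2222: 15 days.
Residual: 216 days.
Total: 10442 days.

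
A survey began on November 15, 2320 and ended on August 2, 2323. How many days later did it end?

Day-of-year of November 15, 2320: 320.
Day-of-year of August 2, 2323: 214.
2320 has 366 days, so 366 − 320 = 46 days remain in 2320.
Full years: 2321: 365; 2322: 365. Sum = 730.
Total: 46 + 730 + 214 = 990 days.

990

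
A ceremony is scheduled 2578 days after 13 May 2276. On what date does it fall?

4 June 2283

Count 2578 days after May 13, 2276:
From May 13, 2276 to May 13, 2283: 7 years, of which 1 contains a Feb 29 — 6×365 + 1×366 = 2556 days.
May 2283: 31 − 13 = 18 days remain.
June 1–4, 2283: 4 days.
Residual: 22 days.
Total: 2578 days.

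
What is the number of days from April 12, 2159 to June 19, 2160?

434

April 12, 2159 → April 12, 2160: 366 days (2160 is a leap year).
April 2160: 30 − 12 = 18 days remain.
Then May (31): 31 days.
June 1–19, 2160: 19 days.
Residual: 68 days.
Total: 434 days.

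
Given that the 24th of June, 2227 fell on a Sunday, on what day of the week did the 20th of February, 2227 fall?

Tuesday

Count forward from the earlier date (February 20, 2227) to the later (June 24, 2227):
February 2227: 28 − 20 = 8 days remain (2227 is not a leap year, so February has 28 days).
Then March (31), April (30), May (31): 31 + 30 + 31 = 92 days.
June 1–24, 2227: 24 days.
Total: 8 + 92 + 24 = 124 days.
124 mod 7 = 5, so 5 days before Sunday is Tuesday.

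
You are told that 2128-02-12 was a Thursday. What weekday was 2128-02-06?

Count forward from the earlier date (February 6, 2128) to the later (February 12, 2128):
Within February 2128: 12 − 6 = 6 days.
6 mod 7 = 6, so 6 days before Thursday is Friday.

Friday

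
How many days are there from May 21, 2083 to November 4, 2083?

167

May 2083: 31 − 21 = 10 days remain.
Then June (30), July (31), August (31), September (30), October (31): 30 + 31 + 31 + 30 + 31 = 153 days.
November 1–4, 2083: 4 days.
Total: 10 + 153 + 4 = 167 days.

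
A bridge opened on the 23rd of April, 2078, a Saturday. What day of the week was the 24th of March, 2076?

Count forward from the earlier date (March 24, 2076) to the later (April 23, 2078):
Day-of-year of March 24, 2076: 84.
Day-of-year of April 23, 2078: 113.
2076 has 366 days, so 366 − 84 = 282 days remain in 2076.
Full years: 2077: 365. Sum = 365.
Total: 282 + 365 + 113 = 760 days.
760 mod 7 = 4, so 4 days before Saturday is Tuesday.

Tuesday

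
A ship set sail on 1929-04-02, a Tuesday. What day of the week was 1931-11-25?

April 2, 1929 → April 2, 1930: 365 days.
April 2, 1930 → April 2, 1931: 365 days.
April 1931: 30 − 2 = 28 days remain.
Then May (31), June (30), July (31), August (31), September (30), October (31): 31 + 30 + 31 + 31 + 30 + 31 = 184 days.
November 1–25, 1931: 25 days.
Residual: 237 days.
Total: 967 days.
967 mod 7 = 1, so 1 day after Tuesday is Wednesday.

Wednesday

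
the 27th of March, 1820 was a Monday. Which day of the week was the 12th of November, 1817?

Count forward from the earlier date (November 12, 1817) to the later (March 27, 1820):
Day-of-year of November 12, 1817: 316.
Day-of-year of March 27, 1820: 87.
1817 has 365 days, so 365 − 316 = 49 days remain in 1817.
Full years: 1818: 365; 1819: 365. Sum = 730.
Total: 49 + 730 + 87 = 866 days.
866 mod 7 = 5, so 5 days before Monday is Wednesday.

Wednesday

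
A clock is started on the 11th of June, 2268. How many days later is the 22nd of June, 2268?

11

Within June 2268: 22 − 11 = 11 days.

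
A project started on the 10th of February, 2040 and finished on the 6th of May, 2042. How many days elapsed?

816

Day-of-year of February 10, 2040: 41.
Day-of-year of May 6, 2042: 126.
2040 has 366 days, so 366 − 41 = 325 days remain in 2040.
Full years: 2041: 365. Sum = 365.
Total: 325 + 365 + 126 = 816 days.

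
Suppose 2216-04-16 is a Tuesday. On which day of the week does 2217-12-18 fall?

Thursday

Day-of-year of April 16, 2216: 107.
Day-of-year of December 18, 2217: 352.
2216 has 366 days, so 366 − 107 = 259 days remain in 2216.
Total: 259 + 352 = 611 days.
611 mod 7 = 2, so 2 days after Tuesday is Thursday.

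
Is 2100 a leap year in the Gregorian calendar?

2100 is not a leap year (divisible by 100 but not 400).

No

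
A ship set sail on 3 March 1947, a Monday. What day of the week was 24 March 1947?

Monday

Within March 1947: 24 − 3 = 21 days.
21 is a multiple of 7, so 24 March 1947 falls on the same weekday: Monday.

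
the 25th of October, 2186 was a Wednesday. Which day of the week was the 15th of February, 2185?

Count forward from the earlier date (February 15, 2185) to the later (October 25, 2186):
February 2185: 28 − 15 = 13 days remain (2185 is not a leap year, so February has 28 days).
Then 19 full months totalling 579 days.
October 1–25, 2186: 25 days.
Total: 13 + 579 + 25 = 617 days.
617 mod 7 = 1, so 1 day before Wednesday is Tuesday.

Tuesday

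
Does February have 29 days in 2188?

Yes

2188 is a leap year.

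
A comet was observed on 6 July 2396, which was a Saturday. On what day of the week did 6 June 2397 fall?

Friday

Day-of-year of July 6, 2396: 188.
Day-of-year of June 6, 2397: 157.
2396 has 366 days, so 366 − 188 = 178 days remain in 2396.
Total: 178 + 157 = 335 days.
335 mod 7 = 6, so 6 days after Saturday is Friday.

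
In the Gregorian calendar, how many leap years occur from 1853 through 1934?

19

Years divisible by 4: 1856, 1860, …, 1932 — 20 in all.
Of these, 1900 is divisible by 100 but not 400, so not leap.
Leap years: 20 − 1 = 19.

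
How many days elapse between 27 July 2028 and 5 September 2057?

10632

Day-of-year of July 27, 2028: 209.
Day-of-year of September 5, 2057: 248.
2028 has 366 days, so 366 − 209 = 157 days remain in 2028.
Full years 2029–2056: 21 common + 7 leap = 21×365 + 7×366 = 10227 days.
Total: 157 + 10227 + 248 = 10632 days.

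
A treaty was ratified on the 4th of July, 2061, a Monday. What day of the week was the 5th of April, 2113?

Wednesday

Day-of-year of July 4, 2061: 185.
Day-of-year of April 5, 2113: 95.
2061 has 365 days, so 365 − 185 = 180 days remain in 2061.
Full years 2062–2112: 39 common + 12 leap = 39×365 + 12×366 = 18627 days.
Total: 180 + 18627 + 95 = 18902 days.
18902 mod 7 = 2, so 2 days after Monday is Wednesday.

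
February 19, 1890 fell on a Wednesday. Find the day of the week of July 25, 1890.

Friday

February 1890: 28 − 19 = 9 days remain (1890 is not a leap year, so February has 28 days).
Then March (31), April (30), May (31), June (30): 31 + 30 + 31 + 30 = 122 days.
July 1–25, 1890: 25 days.
Total: 9 + 122 + 25 = 156 days.
156 mod 7 = 2, so 2 days after Wednesday is Friday.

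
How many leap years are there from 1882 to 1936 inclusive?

Years divisible by 4: 1884, 1888, …, 1936 — 14 in all.
Of these, 1900 is divisible by 100 but not 400, so not leap.
Leap years: 14 − 1 = 13.

13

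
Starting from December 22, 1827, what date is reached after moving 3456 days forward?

June 8, 1837

Count 3456 days after December 22, 1827:
Day-of-year of December 22, 1827: 356.
Day-of-year of June 8, 1837: 159.
1827 has 365 days, so 365 − 356 = 9 days remain in 1827.
Full years 1828–1836: 6 common + 3 leap = 6×365 + 3×366 = 3288 days.
Total: 9 + 3288 + 159 = 3456 days.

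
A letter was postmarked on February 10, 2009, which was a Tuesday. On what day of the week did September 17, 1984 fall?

Count forward from the earlier date (September 17, 1984) to the later (February 10, 2009):
Day-of-year of September 17, 1984: 261.
Day-of-year of February 10, 2009: 41.
1984 has 366 days, so 366 − 261 = 105 days remain in 1984.
Full years 1985–2008: 18 common + 6 leap = 18×365 + 6×366 = 8766 days.
Total: 105 + 8766 + 41 = 8912 days.
8912 mod 7 = 1, so 1 day before Tuesday is Monday.

Monday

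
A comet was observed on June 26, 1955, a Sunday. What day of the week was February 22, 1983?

From June 26, 1955 to June 26, 1982: 27 years, of which 7 contain a Feb 29 — 20×365 + 7×366 = 9862 days.
June 1982: 30 − 26 = 4 days remain.
Then July (31), August (31), September (30), October (31), November (30), December (31), January (31): 31 + 31 + 30 + 31 + 30 + 31 + 31 = 215 days.
February 1–22, 1983: 22 days (1983 is not a leap year).
Residual: 241 days.
Total: 10103 days.
10103 mod 7 = 2, so 2 days after Sunday is Tuesday.

Tuesday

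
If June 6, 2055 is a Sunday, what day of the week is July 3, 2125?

From June 6, 2055 to June 6, 2125: 70 years, of which 17 contain a Feb 29 — 53×365 + 17×366 = 25567 days.
(2100 is not a leap year (divisible by 100 but not 400).)
June 2125: 30 − 6 = 24 days remain.
July 1–3, 2125: 3 days.
Residual: 27 days.
Total: 25594 days.
25594 mod 7 = 2, so 2 days after Sunday is Tuesday.

Tuesday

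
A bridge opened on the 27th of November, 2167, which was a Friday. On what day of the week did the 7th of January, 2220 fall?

Friday

From November 27, 2167 to November 27, 2219: 52 years, of which 12 contain a Feb 29 — 40×365 + 12×366 = 18992 days.
(2200 is not a leap year (divisible by 100 but not 400).)
November 2219: 30 − 27 = 3 days remain.
Then December (31): 31 days.
January 1–7, 2220: 7 days.
Residual: 41 days.
Total: 19033 days.
19033 is a multiple of 7, so the 7th of January, 2220 falls on the same weekday: Friday.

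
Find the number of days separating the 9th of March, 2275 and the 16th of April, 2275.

38

March 2275: 31 − 9 = 22 days remain.
April 1–16, 2275: 16 days.
Total: 22 + 16 = 38 days.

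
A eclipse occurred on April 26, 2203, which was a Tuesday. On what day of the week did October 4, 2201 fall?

Sunday

Count forward from the earlier date (October 4, 2201) to the later (April 26, 2203):
October 2201: 31 − 4 = 27 days remain.
Then 17 full months totalling 516 days.
April 1–26, 2203: 26 days.
Total: 27 + 516 + 26 = 569 days.
569 mod 7 = 2, so 2 days before Tuesday is Sunday.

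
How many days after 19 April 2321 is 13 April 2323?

April 19, 2321 → April 19, 2322: 365 days.
April 2322: 30 − 19 = 11 days remain.
Then 11 full months totalling 335 days.
April 1–13, 2323: 13 days.
Residual: 359 days.
Total: 724 days.

724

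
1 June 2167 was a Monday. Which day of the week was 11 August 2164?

Count forward from the earlier date (August 11, 2164) to the later (June 1, 2167):
Day-of-year of August 11, 2164: 224.
Day-of-year of June 1, 2167: 152.
2164 has 366 days, so 366 − 224 = 142 days remain in 2164.
Full years: 2165: 365; 2166: 365. Sum = 730.
Total: 142 + 730 + 152 = 1024 days.
1024 mod 7 = 2, so 2 days before Monday is Saturday.

Saturday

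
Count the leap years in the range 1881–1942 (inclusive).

Years divisible by 4: 1884, 1888, …, 1940 — 15 in all.
Of these, 1900 is divisible by 100 but not 400, so not leap.
Leap years: 15 − 1 = 14.

14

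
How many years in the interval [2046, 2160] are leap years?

Years divisible by 4: 2048, 2052, …, 2160 — 29 in all.
Of these, 2100 is divisible by 100 but not 400, so not leap.
Leap years: 29 − 1 = 28.

28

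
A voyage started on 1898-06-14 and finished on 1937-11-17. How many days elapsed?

Day-of-year of June 14, 1898: 165.
Day-of-year of November 17, 1937: 321.
1898 has 365 days, so 365 − 165 = 200 days remain in 1898.
Full years 1899–1936: 29 common + 9 leap = 29×365 + 9×366 = 13879 days.
Total: 200 + 13879 + 321 = 14400 days.

14400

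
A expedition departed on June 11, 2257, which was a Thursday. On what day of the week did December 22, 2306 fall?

Day-of-year of June 11, 2257: 162.
Day-of-year of December 22, 2306: 356.
2257 has 365 days, so 365 − 162 = 203 days remain in 2257.
Full years 2258–2305: 37 common + 11 leap = 37×365 + 11×366 = 17531 days.
Total: 203 + 17531 + 356 = 18090 days.
18090 mod 7 = 2, so 2 days after Thursday is Saturday.

Saturday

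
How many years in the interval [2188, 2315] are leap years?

Years divisible by 4: 2188, 2192, …, 2312 — 32 in all.
Of these, 2200, 2300 are divisible by 100 but not 400, so not leap.
Leap years: 32 − 2 = 30.

30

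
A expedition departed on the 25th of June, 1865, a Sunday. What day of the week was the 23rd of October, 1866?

Tuesday

June 25, 1865 → June 25, 1866: 365 days.
June 1866: 30 − 25 = 5 days remain.
Then July (31), August (31), September (30): 31 + 31 + 30 = 92 days.
October 1–23, 1866: 23 days.
Residual: 120 days.
Total: 485 days.
485 mod 7 = 2, so 2 days after Sunday is Tuesday.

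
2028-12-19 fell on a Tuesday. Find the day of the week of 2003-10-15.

Wednesday

Count forward from the earlier date (October 15, 2003) to the later (December 19, 2028):
From October 15, 2003 to October 15, 2028: 25 years, of which 7 contain a Feb 29 — 18×365 + 7×366 = 9132 days.
October 2028: 31 − 15 = 16 days remain.
Then November (30): 30 days.
December 1–19, 2028: 19 days.
Residual: 65 days.
Total: 9197 days.
9197 mod 7 = 6, so 6 days before Tuesday is Wednesday.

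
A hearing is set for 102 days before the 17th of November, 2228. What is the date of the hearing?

the 7th of August, 2228

Count 102 days before November 17, 2228:
August 2228: 31 − 7 = 24 days remain.
Then September (30), October (31): 30 + 31 = 61 days.
November 1–17, 2228: 17 days.
Total: 24 + 61 + 17 = 102 days.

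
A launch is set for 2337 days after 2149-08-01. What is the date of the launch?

2155-12-25

Count 2337 days after August 1, 2149:
Day-of-year of August 1, 2149: 213.
Day-of-year of December 25, 2155: 359.
2149 has 365 days, so 365 − 213 = 152 days remain in 2149.
Full years: 2150: 365; 2151: 365; 2152: 366; 2153: 365; 2154: 365. Sum = 1826.
Total: 152 + 1826 + 359 = 2337 days.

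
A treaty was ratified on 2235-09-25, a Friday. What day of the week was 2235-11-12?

Thursday

September 2235: 30 − 25 = 5 days remain.
Then October (31): 31 days.
November 1–12, 2235: 12 days.
Total: 5 + 31 + 12 = 48 days.
48 mod 7 = 6, so 6 days after Friday is Thursday.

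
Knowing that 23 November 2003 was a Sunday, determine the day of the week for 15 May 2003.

Count forward from the earlier date (May 15, 2003) to the later (November 23, 2003):
May 2003: 31 − 15 = 16 days remain.
Then June (30), July (31), August (31), September (30), October (31): 30 + 31 + 31 + 30 + 31 = 153 days.
November 1–23, 2003: 23 days.
Total: 16 + 153 + 23 = 192 days.
192 mod 7 = 3, so 3 days before Sunday is Thursday.

Thursday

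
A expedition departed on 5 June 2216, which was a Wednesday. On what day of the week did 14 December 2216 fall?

Saturday

June 2216: 30 − 5 = 25 days remain.
Then July (31), August (31), September (30), October (31), November (30): 31 + 31 + 30 + 31 + 30 = 153 days.
December 1–14, 2216: 14 days.
Total: 25 + 153 + 14 = 192 days.
192 mod 7 = 3, so 3 days after Wednesday is Saturday.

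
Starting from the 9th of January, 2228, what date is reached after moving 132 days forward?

the 20th of May, 2228

Count 132 days after January 9, 2228:
January 2228: 31 − 9 = 22 days remain.
Then February 2228 (29), March (31), April (30): 29 + 31 + 30 = 90 days.
May 1–20, 2228: 20 days.
Total: 22 + 90 + 20 = 132 days.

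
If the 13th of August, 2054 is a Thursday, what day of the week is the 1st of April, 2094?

Day-of-year of August 13, 2054: 225.
Day-of-year of April 1, 2094: 91.
2054 has 365 days, so 365 − 225 = 140 days remain in 2054.
Full years 2055–2093: 29 common + 10 leap = 29×365 + 10×366 = 14245 days.
Total: 140 + 14245 + 91 = 14476 days.
14476 is a multiple of 7, so the 1st of April, 2094 falls on the same weekday: Thursday.

Thursday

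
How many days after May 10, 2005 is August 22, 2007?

May 10, 2005 → May 10, 2006: 365 days.
May 10, 2006 → May 10, 2007: 365 days.
May 2007: 31 − 10 = 21 days remain.
Then June (30), July (31): 30 + 31 = 61 days.
August 1–22, 2007: 22 days.
Residual: 104 days.
Total: 834 days.

834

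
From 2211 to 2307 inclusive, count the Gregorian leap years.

23

Years divisible by 4: 2212, 2216, …, 2304 — 24 in all.
Of these, 2300 is divisible by 100 but not 400, so not leap.
Leap years: 24 − 1 = 23.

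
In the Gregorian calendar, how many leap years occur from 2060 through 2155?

Years divisible by 4: 2060, 2064, …, 2152 — 24 in all.
Of these, 2100 is divisible by 100 but not 400, so not leap.
Leap years: 24 − 1 = 23.

23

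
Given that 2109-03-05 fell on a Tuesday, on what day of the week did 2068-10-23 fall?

Count forward from the earlier date (October 23, 2068) to the later (March 5, 2109):
From October 23, 2068 to October 23, 2108: 40 years, of which 9 contain a Feb 29 — 31×365 + 9×366 = 14609 days.
(2100 is not a leap year (divisible by 100 but not 400).)
October 2108: 31 − 23 = 8 days remain.
Then November (30), December (31), January (31), February 2109 (28): 30 + 31 + 31 + 28 = 120 days.
March 1–5, 2109: 5 days.
Residual: 133 days.
Total: 14742 days.
14742 is a multiple of 7, so 2068-10-23 falls on the same weekday: Tuesday.

Tuesday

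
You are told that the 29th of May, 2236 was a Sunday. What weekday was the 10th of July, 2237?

Monday

May 2236: 31 − 29 = 2 days remain.
Then 13 full months totalling 395 days.
July 1–10, 2237: 10 days.
Total: 2 + 395 + 10 = 407 days.
407 mod 7 = 1, so 1 day after Sunday is Monday.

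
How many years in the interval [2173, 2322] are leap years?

35

Years divisible by 4: 2176, 2180, …, 2320 — 37 in all.
Of these, 2200, 2300 are divisible by 100 but not 400, so not leap.
Leap years: 37 − 2 = 35.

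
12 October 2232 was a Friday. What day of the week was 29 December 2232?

Saturday

October 2232: 31 − 12 = 19 days remain.
Then November (30): 30 days.
December 1–29, 2232: 29 days.
Total: 19 + 30 + 29 = 78 days.
78 mod 7 = 1, so 1 day after Friday is Saturday.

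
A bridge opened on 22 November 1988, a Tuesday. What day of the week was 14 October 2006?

Saturday

From November 22, 1988 to November 22, 2005: 17 years, of which 4 contain a Feb 29 — 13×365 + 4×366 = 6209 days.
(2000 is a leap year (divisible by 400).)
November 2005: 30 − 22 = 8 days remain.
Then 10 full months totalling 304 days.
October 1–14, 2006: 14 days.
Residual: 326 days.
Total: 6535 days.
6535 mod 7 = 4, so 4 days after Tuesday is Saturday.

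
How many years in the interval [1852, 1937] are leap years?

Years divisible by 4: 1852, 1856, …, 1936 — 22 in all.
Of these, 1900 is divisible by 100 but not 400, so not leap.
Leap years: 22 − 1 = 21.

21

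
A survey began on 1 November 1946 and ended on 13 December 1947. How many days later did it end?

407

Day-of-year of November 1, 1946: 305.
Day-of-year of December 13, 1947: 347.
1946 has 365 days, so 365 − 305 = 60 days remain in 1946.
Total: 60 + 347 = 407 days.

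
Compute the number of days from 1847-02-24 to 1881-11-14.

From February 24, 1847 to February 24, 1881: 34 years, of which 9 contain a Feb 29 — 25×365 + 9×366 = 12419 days.
February 1881: 28 − 24 = 4 days remain (1881 is not a leap year, so February has 28 days).
Then March (31), April (30), May (31), June (30), July (31), August (31), September (30), October (31): 31 + 30 + 31 + 30 + 31 + 31 + 30 + 31 = 245 days.
November 1–14, 1881: 14 days.
Residual: 263 days.
Total: 12682 days.

12682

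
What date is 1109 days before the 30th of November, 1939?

the 16th of November, 1936

Count 1109 days before November 30, 1939:
Day-of-year of November 16, 1936: 321.
Day-of-year of November 30, 1939: 334.
1936 has 366 days, so 366 − 321 = 45 days remain in 1936.
Full years: 1937: 365; 1938: 365. Sum = 730.
Total: 45 + 730 + 334 = 1109 days.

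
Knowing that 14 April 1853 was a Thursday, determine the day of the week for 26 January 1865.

Day-of-year of April 14, 1853: 104.
Day-of-year of January 26, 1865: 26.
1853 has 365 days, so 365 − 104 = 261 days remain in 1853.
Full years 1854–1864: 8 common + 3 leap = 8×365 + 3×366 = 4018 days.
Total: 261 + 4018 + 26 = 4305 days.
4305 is a multiple of 7, so 26 January 1865 falls on the same weekday: Thursday.

Thursday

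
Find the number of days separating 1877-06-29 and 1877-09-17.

80

June 1877: 30 − 29 = 1 day remains.
Then July (31), August (31): 31 + 31 = 62 days.
September 1–17, 1877: 17 days.
Total: 1 + 62 + 17 = 80 days.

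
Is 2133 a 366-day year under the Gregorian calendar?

2133 is not a leap year.

No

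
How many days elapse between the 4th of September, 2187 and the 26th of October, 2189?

September 2187: 30 − 4 = 26 days remain.
Then 24 full months totalling 731 days.
October 1–26, 2189: 26 days.
Total: 26 + 731 + 26 = 783 days.

783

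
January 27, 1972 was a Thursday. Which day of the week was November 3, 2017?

From January 27, 1972 to January 27, 2017: 45 years, of which 12 contain a Feb 29 — 33×365 + 12×366 = 16437 days.
(2000 is a leap year (divisible by 400).)
January 2017: 31 − 27 = 4 days remain.
Then 9 full months totalling 273 days.
November 1–3, 2017: 3 days.
Residual: 280 days.
Total: 16717 days.
16717 mod 7 = 1, so 1 day after Thursday is Friday.

Friday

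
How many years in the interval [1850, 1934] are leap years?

Years divisible by 4: 1852, 1856, …, 1932 — 21 in all.
Of these, 1900 is divisible by 100 but not 400, so not leap.
Leap years: 21 − 1 = 20.

20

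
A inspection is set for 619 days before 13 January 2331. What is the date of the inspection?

4 May 2329

Count 619 days before January 13, 2331:
Day-of-year of May 4, 2329: 124.
Day-of-year of January 13, 2331: 13.
2329 has 365 days, so 365 − 124 = 241 days remain in 2329.
Full years: 2330: 365. Sum = 365.
Total: 241 + 365 + 13 = 619 days.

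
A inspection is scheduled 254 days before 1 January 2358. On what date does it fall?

22 April 2357

Count 254 days before January 1, 2358:
April 2357: 30 − 22 = 8 days remain.
Then May (31), June (30), July (31), August (31), September (30), October (31), November (30), December (31): 31 + 30 + 31 + 31 + 30 + 31 + 30 + 31 = 245 days.
January 1, 2358: 1 day.
Total: 8 + 245 + 1 = 254 days.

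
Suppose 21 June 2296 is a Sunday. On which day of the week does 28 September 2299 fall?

Day-of-year of June 21, 2296: 173.
Day-of-year of September 28, 2299: 271.
2296 has 366 days, so 366 − 173 = 193 days remain in 2296.
Full years: 2297: 365; 2298: 365. Sum = 730.
Total: 193 + 730 + 271 = 1194 days.
1194 mod 7 = 4, so 4 days after Sunday is Thursday.

Thursday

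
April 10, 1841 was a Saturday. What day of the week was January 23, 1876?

Sunday

Day-of-year of April 10, 1841: 100.
Day-of-year of January 23, 1876: 23.
1841 has 365 days, so 365 − 100 = 265 days remain in 1841.
Full years 1842–1875: 26 common + 8 leap = 26×365 + 8×366 = 12418 days.
Total: 265 + 12418 + 23 = 12706 days.
12706 mod 7 = 1, so 1 day after Saturday is Sunday.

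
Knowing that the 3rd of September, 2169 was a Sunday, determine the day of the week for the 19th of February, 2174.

Day-of-year of September 3, 2169: 246.
Day-of-year of February 19, 2174: 50.
2169 has 365 days, so 365 − 246 = 119 days remain in 2169.
Full years: 2170: 365; 2171: 365; 2172: 366; 2173: 365. Sum = 1461.
Total: 119 + 1461 + 50 = 1630 days.
1630 mod 7 = 6, so 6 days after Sunday is Saturday.

Saturday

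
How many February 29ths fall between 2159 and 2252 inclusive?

Years divisible by 4: 2160, 2164, …, 2252 — 24 in all.
Of these, 2200 is divisible by 100 but not 400, so not leap.
Leap years: 24 − 1 = 23.

23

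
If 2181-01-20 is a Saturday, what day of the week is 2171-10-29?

Tuesday

Count forward from the earlier date (October 29, 2171) to the later (January 20, 2181):
From October 29, 2171 to October 29, 2180: 9 years, of which 3 contain a Feb 29 — 6×365 + 3×366 = 3288 days.
October 2180: 31 − 29 = 2 days remain.
Then November (30), December (31): 30 + 31 = 61 days.
January 1–20, 2181: 20 days.
Residual: 83 days.
Total: 3371 days.
3371 mod 7 = 4, so 4 days before Saturday is Tuesday.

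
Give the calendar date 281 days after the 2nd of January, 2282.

the 10th of October, 2282

Count 281 days after January 2, 2282:
January 2282: 31 − 2 = 29 days remain.
Then February 2282 (28), March (31), April (30), May (31), June (30), July (31), August (31), September (30): 28 + 31 + 30 + 31 + 30 + 31 + 31 + 30 = 242 days.
October 1–10, 2282: 10 days.
Total: 29 + 242 + 10 = 281 days.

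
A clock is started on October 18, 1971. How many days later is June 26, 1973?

617

October 18, 1971 → October 18, 1972: 366 days (1972 is a leap year).
October 1972: 31 − 18 = 13 days remain.
Then November (30), December (31), January (31), February 1973 (28), March (31), April (30), May (31): 30 + 31 + 31 + 28 + 31 + 30 + 31 = 212 days.
June 1–26, 1973: 26 days.
Residual: 251 days.
Total: 617 days.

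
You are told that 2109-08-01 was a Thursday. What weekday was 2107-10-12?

Count forward from the earlier date (October 12, 2107) to the later (August 1, 2109):
Day-of-year of October 12, 2107: 285.
Day-of-year of August 1, 2109: 213.
2107 has 365 days, so 365 − 285 = 80 days remain in 2107.
Full years: 2108: 366. Sum = 366.
Total: 80 + 366 + 213 = 659 days.
659 mod 7 = 1, so 1 day before Thursday is Wednesday.

Wednesday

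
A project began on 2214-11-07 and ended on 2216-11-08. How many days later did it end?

732

November 2214: 30 − 7 = 23 days remain.
Then 23 full months totalling 701 days.
November 1–8, 2216: 8 days.
Total: 23 + 701 + 8 = 732 days.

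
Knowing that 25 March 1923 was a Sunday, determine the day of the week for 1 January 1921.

Saturday

Count forward from the earlier date (January 1, 1921) to the later (March 25, 1923):
Day-of-year of January 1, 1921: 1.
Day-of-year of March 25, 1923: 84.
1921 has 365 days, so 365 − 1 = 364 days remain in 1921.
Full years: 1922: 365. Sum = 365.
Total: 364 + 365 + 84 = 813 days.
813 mod 7 = 1, so 1 day before Sunday is Saturday.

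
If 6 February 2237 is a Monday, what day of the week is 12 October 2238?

February 6, 2237 → February 6, 2238: 365 days.
February 2238: 28 − 6 = 22 days remain (2238 is not a leap year, so February has 28 days).
Then March (31), April (30), May (31), June (30), July (31), August (31), September (30): 31 + 30 + 31 + 30 + 31 + 31 + 30 = 214 days.
October 1–12, 2238: 12 days.
Residual: 248 days.
Total: 613 days.
613 mod 7 = 4, so 4 days after Monday is Friday.

Friday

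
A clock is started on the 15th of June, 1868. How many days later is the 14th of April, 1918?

18199

From June 15, 1868 to June 15, 1917: 49 years, of which 11 contain a Feb 29 — 38×365 + 11×366 = 17896 days.
(1900 is not a leap year (divisible by 100 but not 400).)
June 1917: 30 − 15 = 15 days remain.
Then 9 full months totalling 274 days.
April 1–14, 1918: 14 days.
Residual: 303 days.
Total: 18199 days.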